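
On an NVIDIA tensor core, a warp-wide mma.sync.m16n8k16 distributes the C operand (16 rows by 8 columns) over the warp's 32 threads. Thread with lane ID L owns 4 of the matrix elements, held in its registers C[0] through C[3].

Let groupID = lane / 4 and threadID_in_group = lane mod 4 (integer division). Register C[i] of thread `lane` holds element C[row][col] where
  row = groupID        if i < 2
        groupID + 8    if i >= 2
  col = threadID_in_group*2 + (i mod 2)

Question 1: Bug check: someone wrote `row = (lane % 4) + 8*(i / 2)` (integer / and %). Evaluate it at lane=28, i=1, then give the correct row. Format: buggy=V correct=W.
buggy=0 correct=7

`(lane % 4) + 8*(i / 2)`[28,1]=>0
lane 28=>28/4=7, 28 mod 4=0
i=1  r:7+0=>7  c:2·0+1=>1
row: 0 vs 7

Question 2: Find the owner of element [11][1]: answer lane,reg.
12,3

r=11⇒gr=3,Rb=1  c=1⇒th=0,odd=1
L=3*4+0=12  i=1*2+1=3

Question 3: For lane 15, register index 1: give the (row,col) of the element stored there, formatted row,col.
lane 15->15/4=3, 15 mod 4=3
i=1  r:3+0->3  c:2·3+1->7

3,7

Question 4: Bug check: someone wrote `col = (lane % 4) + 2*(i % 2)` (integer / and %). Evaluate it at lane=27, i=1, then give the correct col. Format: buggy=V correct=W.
buggy=5 correct=7

`(lane % 4) + 2*(i % 2)`[27,1]->5
27: gid=6,tid=3
[1] (6+0,3*2+1) = (6,7)
col: 5 vs 7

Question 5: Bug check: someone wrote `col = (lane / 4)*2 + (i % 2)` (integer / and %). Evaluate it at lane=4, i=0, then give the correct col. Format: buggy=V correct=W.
buggy=2 correct=0

`(lane / 4)*2 + (i % 2)`[4,0]⇒2
lane 4: gr=1 (4/4), th=0 (4%4)
i=0: r=1+0=1, c=0*2+0=0
col: 2 vs 0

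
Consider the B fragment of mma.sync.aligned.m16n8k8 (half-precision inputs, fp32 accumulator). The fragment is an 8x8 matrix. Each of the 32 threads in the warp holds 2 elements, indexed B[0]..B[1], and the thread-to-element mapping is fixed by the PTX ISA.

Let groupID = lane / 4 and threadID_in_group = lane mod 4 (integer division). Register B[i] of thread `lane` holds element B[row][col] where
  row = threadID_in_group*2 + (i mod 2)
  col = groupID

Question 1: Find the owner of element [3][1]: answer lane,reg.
c=1→G=1  r=3→T=1,p=1
L=1*4+1=5  i=1=1

5,1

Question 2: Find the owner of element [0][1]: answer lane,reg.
c=1->g=1  r=0->t=0,b0=0
L=1*4+0=4  i=0=0

4,0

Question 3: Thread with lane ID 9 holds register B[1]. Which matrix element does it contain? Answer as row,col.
3,2

lane 9->9/4=2, 9 mod 4=1
i=1  r:2·1+1->3  c:2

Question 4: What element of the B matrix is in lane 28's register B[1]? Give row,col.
L=28⇒gr=28>>2=7, th=28&3=0
[1]⇒row 0·2+1=1  col gr=7

1,7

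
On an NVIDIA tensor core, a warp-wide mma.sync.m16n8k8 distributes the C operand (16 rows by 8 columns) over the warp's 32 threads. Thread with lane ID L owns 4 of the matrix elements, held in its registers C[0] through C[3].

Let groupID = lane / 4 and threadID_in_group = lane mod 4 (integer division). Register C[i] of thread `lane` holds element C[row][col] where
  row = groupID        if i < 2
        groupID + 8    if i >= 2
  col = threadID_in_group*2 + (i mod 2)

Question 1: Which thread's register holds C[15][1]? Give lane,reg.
r=15⇒gr=7,Rb=1  c=1⇒th=0,odd=1
L=7*4+0=28  i=1*2+1=3

28,3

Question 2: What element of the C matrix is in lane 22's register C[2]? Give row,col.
13,4

22: G=5,T=2
[2] (5+8,2*2+0) = (13,4)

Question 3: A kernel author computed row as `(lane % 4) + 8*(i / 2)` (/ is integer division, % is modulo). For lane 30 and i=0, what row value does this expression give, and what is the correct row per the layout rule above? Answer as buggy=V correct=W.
buggy=2 correct=7

`(lane % 4) + 8*(i / 2)`[30,0]⇒2
lane 30⇒30/4=7, 30 mod 4=2
i=0  r:7+0⇒7  c:2·2+0⇒4
row: 2 vs 7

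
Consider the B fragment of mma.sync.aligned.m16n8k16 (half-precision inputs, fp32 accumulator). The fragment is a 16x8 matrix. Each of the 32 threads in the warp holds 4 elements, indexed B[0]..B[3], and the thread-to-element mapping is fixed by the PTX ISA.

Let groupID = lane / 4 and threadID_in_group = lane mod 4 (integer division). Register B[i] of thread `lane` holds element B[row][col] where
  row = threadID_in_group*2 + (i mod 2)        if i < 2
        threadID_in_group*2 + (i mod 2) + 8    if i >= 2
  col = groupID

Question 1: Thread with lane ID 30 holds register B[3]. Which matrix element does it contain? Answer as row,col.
30: G=7,T=2
[3] (2*2+1+8,7) = (13,7)

13,7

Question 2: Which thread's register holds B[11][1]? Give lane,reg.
5,3

c=1⇒gr=1  r=11⇒Rb=1,th=1,odd=1
L=1*4+1=5  i=1*2+1=3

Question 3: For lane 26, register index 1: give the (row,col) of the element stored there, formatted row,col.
lane 26: g=6 (26/4), t=2 (26%4)
i=1: r=2*2+1+0=5, c=g=6

5,6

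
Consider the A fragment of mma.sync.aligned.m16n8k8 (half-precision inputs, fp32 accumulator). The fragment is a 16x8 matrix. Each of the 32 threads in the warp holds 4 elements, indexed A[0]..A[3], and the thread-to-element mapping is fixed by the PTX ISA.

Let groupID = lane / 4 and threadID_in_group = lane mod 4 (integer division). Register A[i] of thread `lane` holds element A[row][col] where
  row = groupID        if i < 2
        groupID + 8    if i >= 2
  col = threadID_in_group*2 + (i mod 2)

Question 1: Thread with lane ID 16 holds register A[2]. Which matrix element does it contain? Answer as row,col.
12,0

lane 16: grp=4 (16/4), tig=0 (16%4)
i=2: r=4+8=12, c=0*2+0=0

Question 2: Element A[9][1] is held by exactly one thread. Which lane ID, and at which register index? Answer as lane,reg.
4,3

r: 9->gid=1,r8=1  c: 1->tid=0,i&1=1
L=1*4+0=4  i=1*2+1=3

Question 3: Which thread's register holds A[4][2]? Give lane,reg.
r: 4->gid=4,r8=0  c: 2->tid=1,i&1=0
L=4*4+1=17  i=0*2+0=0

17,0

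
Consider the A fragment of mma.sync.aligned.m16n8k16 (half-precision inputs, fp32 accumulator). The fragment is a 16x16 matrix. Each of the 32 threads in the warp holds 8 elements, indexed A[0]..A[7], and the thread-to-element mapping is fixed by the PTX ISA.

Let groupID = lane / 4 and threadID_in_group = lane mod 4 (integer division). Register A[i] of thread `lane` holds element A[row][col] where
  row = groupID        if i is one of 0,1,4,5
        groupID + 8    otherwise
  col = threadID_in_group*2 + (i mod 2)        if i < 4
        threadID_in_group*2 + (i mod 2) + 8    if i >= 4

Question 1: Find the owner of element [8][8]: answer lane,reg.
0,6

r=8→G=0,rhi=1  c=8→chi=1,T=0,p=0
L=0*4+0=0  i=1*4+1*2+0=6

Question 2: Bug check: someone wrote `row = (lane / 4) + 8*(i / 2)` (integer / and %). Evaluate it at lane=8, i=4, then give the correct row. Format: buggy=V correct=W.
buggy=18 correct=2

`(lane / 4) + 8*(i / 2)`[8,4]->18
L=8->g=8>>2=2, t=8&3=0
[4]->row 2+0=2  col 0·2+0+8=8
row: 18 vs 2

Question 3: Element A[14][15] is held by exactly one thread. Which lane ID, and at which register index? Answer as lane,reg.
27,7

r=14→G=6,rhi=1  c=15→chi=1,T=3,p=1
L=6*4+3=27  i=1*4+1*2+1=7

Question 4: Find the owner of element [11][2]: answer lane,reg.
r=11→G=3,rhi=1  c=2→chi=0,T=1,p=0
L=3*4+1=13  i=0*4+1*2+0=2

13,2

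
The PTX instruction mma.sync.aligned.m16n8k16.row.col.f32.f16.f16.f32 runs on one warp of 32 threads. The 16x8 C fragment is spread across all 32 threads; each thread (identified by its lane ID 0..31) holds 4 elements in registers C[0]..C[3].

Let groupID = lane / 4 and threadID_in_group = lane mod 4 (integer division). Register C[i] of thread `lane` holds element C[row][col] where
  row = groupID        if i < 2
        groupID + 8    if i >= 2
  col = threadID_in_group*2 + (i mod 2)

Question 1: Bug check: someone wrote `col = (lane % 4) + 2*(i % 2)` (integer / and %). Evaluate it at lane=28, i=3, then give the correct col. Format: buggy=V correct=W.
`(lane % 4) + 2*(i % 2)`[28,3]->2
L=28->g=28>>2=7, t=28&3=0
[3]->row 7+8=15  col 0·2+1=1
col: 2 vs 1

buggy=2 correct=1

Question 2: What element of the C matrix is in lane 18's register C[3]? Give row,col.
12,5

lane 18: gr=4 (18/4), th=2 (18%4)
i=3: r=4+8=12, c=2*2+1=5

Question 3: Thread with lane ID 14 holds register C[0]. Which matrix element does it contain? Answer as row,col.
14: grp=3,tig=2
[0] (3+0,2*2+0) = (3,4)

3,4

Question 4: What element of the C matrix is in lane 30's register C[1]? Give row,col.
L=30->gid=30>>2=7, tid=30&3=2
[1]->row 7+0=7  col 2·2+1=5

7,5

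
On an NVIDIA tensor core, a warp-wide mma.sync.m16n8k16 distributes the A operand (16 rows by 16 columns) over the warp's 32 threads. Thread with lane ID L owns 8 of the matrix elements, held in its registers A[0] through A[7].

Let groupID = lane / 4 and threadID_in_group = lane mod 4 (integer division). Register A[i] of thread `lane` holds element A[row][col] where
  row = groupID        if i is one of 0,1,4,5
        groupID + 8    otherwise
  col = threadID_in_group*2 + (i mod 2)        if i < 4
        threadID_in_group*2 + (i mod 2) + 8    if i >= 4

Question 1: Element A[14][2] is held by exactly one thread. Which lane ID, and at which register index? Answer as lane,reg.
r=14→G=6,rhi=1  c=2→chi=0,T=1,p=0
L=6*4+1=25  i=0*4+1*2+0=2

25,2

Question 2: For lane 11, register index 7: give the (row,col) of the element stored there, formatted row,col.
10,15

lane 11=>11/4=2, 11 mod 4=3
i=7  r:2+8=>10  c:2·3+1+8=>15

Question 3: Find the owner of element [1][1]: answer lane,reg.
4,1

r: 1->gid=1,r8=0  c: 1->c8=0,tid=0,i&1=1
L=1*4+0=4  i=0*4+0*2+1=1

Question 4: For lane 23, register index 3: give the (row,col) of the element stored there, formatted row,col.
L=23=>grp=23>>2=5, tig=23&3=3
[3]=>row 5+8=13  col 3·2+1+0=7

13,7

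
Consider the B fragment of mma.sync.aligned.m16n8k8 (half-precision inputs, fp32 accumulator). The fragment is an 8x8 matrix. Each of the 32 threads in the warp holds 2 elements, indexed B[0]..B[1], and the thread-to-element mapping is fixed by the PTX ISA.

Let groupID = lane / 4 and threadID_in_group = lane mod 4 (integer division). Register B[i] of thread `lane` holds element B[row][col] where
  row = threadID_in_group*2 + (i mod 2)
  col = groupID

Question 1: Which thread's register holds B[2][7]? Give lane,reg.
c=7->g=7  r=2->t=1,b0=0
L=7*4+1=29  i=0=0

29,0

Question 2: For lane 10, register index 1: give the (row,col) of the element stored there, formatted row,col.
L=10->g=10>>2=2, t=10&3=2
[1]->row 2·2+1=5  col g=2

5,2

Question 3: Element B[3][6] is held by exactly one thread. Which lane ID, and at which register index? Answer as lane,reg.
25,1

c:6=>grp=6  r:3=>tig=1,lo=1
L=6*4+1=25  i=1=1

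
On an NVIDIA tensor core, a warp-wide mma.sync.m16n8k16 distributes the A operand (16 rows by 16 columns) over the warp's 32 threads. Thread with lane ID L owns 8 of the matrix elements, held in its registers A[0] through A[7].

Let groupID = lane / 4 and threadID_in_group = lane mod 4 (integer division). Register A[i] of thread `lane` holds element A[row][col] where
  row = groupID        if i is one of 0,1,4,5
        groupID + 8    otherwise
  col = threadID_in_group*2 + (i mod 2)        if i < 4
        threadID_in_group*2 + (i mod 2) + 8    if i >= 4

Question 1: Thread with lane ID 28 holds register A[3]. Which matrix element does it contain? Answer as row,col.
15,1

lane 28→28/4=7, 28 mod 4=0
i=3  r:7+8→15  c:2·0+1+0→1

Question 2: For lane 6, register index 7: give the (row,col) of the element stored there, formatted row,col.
9,13

lane 6: grp=1 (6/4), tig=2 (6%4)
i=7: r=1+8=9, c=2*2+1+8=13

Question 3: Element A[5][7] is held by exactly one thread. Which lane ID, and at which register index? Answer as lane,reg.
r=5⇒gr=5,Rb=0  c=7⇒Cb=0,th=3,odd=1
L=5*4+3=23  i=0*4+0*2+1=1

23,1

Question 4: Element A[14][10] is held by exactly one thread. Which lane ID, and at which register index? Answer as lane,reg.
r:14=>grp=6,rB=1  c:10=>cB=1,tig=1,lo=0
L=6*4+1=25  i=1*4+1*2+0=6

25,6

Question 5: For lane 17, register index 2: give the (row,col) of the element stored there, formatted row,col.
12,2

lane 17: gid=4 (17/4), tid=1 (17%4)
i=2: r=4+8=12, c=1*2+0+0=2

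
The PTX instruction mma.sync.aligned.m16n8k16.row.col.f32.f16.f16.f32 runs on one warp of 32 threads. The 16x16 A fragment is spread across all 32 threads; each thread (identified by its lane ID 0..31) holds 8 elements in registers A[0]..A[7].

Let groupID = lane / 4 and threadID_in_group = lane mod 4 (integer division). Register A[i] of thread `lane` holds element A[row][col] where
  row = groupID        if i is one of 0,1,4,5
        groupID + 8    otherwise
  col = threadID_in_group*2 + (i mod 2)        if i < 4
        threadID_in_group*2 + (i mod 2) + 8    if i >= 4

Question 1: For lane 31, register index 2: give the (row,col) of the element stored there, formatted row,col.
15,6

lane 31->31/4=7, 31 mod 4=3
i=2  r:7+8->15  c:2·3+0+0->6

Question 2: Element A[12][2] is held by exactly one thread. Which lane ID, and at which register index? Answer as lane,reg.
r:12=>grp=4,rB=1  c:2=>cB=0,tig=1,lo=0
L=4*4+1=17  i=0*4+1*2+0=2

17,2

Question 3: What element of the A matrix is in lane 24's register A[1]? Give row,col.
6,1

lane 24⇒24/4=6, 24 mod 4=0
i=1  r:6+0⇒6  c:2·0+1+0⇒1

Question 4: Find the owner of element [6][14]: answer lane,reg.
27,4

r:6=>grp=6,rB=0  c:14=>cB=1,tig=3,lo=0
L=6*4+3=27  i=1*4+0*2+0=4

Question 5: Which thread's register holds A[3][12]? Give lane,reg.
r=3->g=3,rb=0  c=12->cb=1,t=2,b0=0
L=3*4+2=14  i=1*4+0*2+0=4

14,4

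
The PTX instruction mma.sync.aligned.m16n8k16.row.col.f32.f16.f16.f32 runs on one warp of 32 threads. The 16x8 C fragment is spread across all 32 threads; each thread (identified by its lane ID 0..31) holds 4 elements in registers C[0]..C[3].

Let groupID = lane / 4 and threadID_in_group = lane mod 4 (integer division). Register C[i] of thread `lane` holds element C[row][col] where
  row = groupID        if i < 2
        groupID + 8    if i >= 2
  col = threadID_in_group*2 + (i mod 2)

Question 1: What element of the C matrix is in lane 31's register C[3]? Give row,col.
15,7

lane 31: grp=7 (31/4), tig=3 (31%4)
i=3: r=7+8=15, c=3*2+1=7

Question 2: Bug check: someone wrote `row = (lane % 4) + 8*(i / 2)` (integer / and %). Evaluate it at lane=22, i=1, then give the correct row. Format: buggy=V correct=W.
buggy=2 correct=5

`(lane % 4) + 8*(i / 2)`[22,1]=>2
22: grp=5,tig=2
[1] (5+0,2*2+1) = (5,5)
row: 2 vs 5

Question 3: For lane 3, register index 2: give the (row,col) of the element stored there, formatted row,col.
3: g=0,t=3
[2] (0+8,3*2+0) = (8,6)

8,6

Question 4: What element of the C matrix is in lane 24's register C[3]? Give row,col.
14,1

L=24->gid=24>>2=6, tid=24&3=0
[3]->row 6+8=14  col 0·2+1=1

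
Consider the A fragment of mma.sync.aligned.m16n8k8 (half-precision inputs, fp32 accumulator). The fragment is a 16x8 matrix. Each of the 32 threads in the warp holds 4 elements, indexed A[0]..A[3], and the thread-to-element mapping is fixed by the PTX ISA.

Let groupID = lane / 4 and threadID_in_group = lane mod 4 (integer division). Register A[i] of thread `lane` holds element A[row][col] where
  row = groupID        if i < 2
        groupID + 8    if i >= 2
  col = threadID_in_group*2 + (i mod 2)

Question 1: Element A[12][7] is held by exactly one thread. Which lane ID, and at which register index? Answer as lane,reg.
r:12=>grp=4,rB=1  c:7=>tig=3,lo=1
L=4*4+3=19  i=1*2+1=3

19,3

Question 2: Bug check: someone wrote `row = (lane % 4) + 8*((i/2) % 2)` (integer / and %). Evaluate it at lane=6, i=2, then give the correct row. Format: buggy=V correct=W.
`(lane % 4) + 8*((i/2) % 2)`[6,2]=>10
L=6=>grp=6>>2=1, tig=6&3=2
[2]=>row 1+8=9  col 2·2+0=4
row: 10 vs 9

buggy=10 correct=9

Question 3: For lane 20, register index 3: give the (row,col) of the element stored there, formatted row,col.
lane 20: G=5 (20/4), T=0 (20%4)
i=3: r=5+8=13, c=0*2+1=1

13,1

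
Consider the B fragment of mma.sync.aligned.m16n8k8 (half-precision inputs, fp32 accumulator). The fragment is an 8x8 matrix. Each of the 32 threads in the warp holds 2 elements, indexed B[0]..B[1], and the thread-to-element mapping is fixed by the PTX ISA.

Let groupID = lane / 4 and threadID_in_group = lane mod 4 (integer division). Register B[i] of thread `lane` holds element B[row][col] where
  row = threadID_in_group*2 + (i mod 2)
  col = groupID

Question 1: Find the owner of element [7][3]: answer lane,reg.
c: 3->gid=3  r: 7->tid=3,i&1=1
L=3*4+3=15  i=1=1

15,1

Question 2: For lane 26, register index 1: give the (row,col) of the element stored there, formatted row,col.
L=26⇒gr=26>>2=6, th=26&3=2
[1]⇒row 2·2+1=5  col gr=6

5,6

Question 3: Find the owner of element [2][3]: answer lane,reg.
13,0

c=3→G=3  r=2→T=1,p=0
L=3*4+1=13  i=0=0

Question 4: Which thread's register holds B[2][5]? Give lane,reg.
c=5⇒gr=5  r=2⇒th=1,odd=0
L=5*4+1=21  i=0=0

21,0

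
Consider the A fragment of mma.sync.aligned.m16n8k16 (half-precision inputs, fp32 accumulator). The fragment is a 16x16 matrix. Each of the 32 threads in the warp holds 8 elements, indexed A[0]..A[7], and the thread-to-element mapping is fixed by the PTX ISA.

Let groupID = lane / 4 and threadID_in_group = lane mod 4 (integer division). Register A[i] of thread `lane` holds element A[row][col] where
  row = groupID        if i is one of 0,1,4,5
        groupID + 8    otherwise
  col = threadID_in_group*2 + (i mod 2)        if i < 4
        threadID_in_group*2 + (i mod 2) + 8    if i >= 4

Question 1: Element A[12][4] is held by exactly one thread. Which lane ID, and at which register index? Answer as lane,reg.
r: 12->gid=4,r8=1  c: 4->c8=0,tid=2,i&1=0
L=4*4+2=18  i=0*4+1*2+0=2

18,2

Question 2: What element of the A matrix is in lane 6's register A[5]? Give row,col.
1,13

6: g=1,t=2
[5] (1+0,2*2+1+8) = (1,13)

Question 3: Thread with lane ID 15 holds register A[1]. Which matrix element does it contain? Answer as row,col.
3,7

15: G=3,T=3
[1] (3+0,3*2+1+0) = (3,7)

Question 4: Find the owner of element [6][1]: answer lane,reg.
r=6->g=6,rb=0  c=1->cb=0,t=0,b0=1
L=6*4+0=24  i=0*4+0*2+1=1

24,1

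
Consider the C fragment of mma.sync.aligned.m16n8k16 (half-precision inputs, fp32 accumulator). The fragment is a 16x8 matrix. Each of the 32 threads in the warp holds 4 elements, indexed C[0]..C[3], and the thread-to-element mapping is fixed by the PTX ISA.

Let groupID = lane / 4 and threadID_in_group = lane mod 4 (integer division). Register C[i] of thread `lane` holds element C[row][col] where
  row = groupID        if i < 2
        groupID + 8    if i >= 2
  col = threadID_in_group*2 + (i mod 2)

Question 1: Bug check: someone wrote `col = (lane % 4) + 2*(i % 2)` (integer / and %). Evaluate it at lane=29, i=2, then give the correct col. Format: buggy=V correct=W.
`(lane % 4) + 2*(i % 2)`[29,2]=>1
L=29=>grp=29>>2=7, tig=29&3=1
[2]=>row 7+8=15  col 1·2+0=2
col: 1 vs 2

buggy=1 correct=2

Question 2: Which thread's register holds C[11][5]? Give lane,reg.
14,3

r:11=>grp=3,rB=1  c:5=>tig=2,lo=1
L=3*4+2=14  i=1*2+1=3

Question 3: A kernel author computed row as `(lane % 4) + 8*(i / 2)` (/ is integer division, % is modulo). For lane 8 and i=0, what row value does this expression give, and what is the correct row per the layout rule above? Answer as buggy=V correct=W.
`(lane % 4) + 8*(i / 2)`[8,0]=>0
8: grp=2,tig=0
[0] (2+0,0*2+0) = (2,0)
row: 0 vs 2

buggy=0 correct=2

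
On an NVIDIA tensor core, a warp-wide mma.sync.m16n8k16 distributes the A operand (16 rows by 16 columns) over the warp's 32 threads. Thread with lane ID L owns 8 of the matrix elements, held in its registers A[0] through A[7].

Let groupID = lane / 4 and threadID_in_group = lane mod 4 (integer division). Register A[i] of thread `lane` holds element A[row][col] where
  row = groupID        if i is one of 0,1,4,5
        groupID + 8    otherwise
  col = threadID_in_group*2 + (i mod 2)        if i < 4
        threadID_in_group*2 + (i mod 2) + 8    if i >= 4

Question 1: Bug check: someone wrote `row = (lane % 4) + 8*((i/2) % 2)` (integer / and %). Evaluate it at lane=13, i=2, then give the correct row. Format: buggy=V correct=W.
buggy=9 correct=11

`(lane % 4) + 8*((i/2) % 2)`[13,2]->9
13: gid=3,tid=1
[2] (3+8,1*2+0+0) = (11,2)
row: 9 vs 11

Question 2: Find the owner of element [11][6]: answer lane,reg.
15,2

r=11⇒gr=3,Rb=1  c=6⇒Cb=0,th=3,odd=0
L=3*4+3=15  i=0*4+1*2+0=2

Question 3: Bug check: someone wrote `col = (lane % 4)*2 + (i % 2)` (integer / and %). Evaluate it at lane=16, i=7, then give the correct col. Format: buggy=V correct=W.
buggy=1 correct=9

`(lane % 4)*2 + (i % 2)`[16,7]⇒1
16: gr=4,th=0
[7] (4+8,0*2+1+8) = (12,9)
col: 1 vs 9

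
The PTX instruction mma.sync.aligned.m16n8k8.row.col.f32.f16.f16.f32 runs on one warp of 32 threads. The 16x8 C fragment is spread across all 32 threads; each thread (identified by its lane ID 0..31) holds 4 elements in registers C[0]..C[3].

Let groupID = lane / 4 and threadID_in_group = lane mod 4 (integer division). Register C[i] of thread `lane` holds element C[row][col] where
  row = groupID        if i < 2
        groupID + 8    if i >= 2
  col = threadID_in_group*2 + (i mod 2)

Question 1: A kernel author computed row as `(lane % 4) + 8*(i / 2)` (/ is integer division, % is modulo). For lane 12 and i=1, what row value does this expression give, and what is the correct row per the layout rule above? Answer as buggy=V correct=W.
buggy=0 correct=3

`(lane % 4) + 8*(i / 2)`[12,1]->0
lane 12: g=3 (12/4), t=0 (12%4)
i=1: r=3+0=3, c=0*2+1=1
row: 0 vs 3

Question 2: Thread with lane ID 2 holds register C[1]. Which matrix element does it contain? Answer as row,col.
L=2⇒gr=2>>2=0, th=2&3=2
[1]⇒row 0+0=0  col 2·2+1=5

0,5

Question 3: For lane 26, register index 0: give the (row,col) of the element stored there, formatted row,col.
6,4

L=26→G=26>>2=6, T=26&3=2
[0]→row 6+0=6  col 2·2+0=4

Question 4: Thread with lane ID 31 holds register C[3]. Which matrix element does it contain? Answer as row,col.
15,7

31: G=7,T=3
[3] (7+8,3*2+1) = (15,7)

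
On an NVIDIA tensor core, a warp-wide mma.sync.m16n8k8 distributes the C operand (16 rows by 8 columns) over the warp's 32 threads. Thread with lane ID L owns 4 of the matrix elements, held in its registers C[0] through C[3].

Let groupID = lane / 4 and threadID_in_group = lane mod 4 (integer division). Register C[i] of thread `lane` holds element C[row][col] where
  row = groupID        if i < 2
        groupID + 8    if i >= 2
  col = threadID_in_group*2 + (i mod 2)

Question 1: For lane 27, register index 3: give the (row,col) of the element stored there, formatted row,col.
27: grp=6,tig=3
[3] (6+8,3*2+1) = (14,7)

14,7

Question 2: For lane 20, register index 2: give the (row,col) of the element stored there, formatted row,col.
13,0

lane 20->20/4=5, 20 mod 4=0
i=2  r:5+8->13  c:2·0+0->0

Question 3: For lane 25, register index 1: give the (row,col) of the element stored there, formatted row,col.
lane 25: G=6 (25/4), T=1 (25%4)
i=1: r=6+0=6, c=1*2+1=3

6,3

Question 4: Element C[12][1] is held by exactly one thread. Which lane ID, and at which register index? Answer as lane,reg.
16,3

r=12⇒gr=4,Rb=1  c=1⇒th=0,odd=1
L=4*4+0=16  i=1*2+1=3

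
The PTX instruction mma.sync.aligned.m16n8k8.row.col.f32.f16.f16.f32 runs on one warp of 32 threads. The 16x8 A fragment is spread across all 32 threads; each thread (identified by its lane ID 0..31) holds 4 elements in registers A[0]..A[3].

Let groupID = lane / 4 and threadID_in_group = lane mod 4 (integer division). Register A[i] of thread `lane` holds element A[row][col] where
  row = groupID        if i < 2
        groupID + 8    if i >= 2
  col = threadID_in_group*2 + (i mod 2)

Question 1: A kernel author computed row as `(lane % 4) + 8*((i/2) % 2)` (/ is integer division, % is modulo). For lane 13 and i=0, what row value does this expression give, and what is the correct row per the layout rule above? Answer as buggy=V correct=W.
buggy=1 correct=3

`(lane % 4) + 8*((i/2) % 2)`[13,0]=>1
lane 13=>13/4=3, 13 mod 4=1
i=0  r:3+0=>3  c:2·1+0=>2
row: 1 vs 3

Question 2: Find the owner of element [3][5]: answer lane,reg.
r:3=>grp=3,rB=0  c:5=>tig=2,lo=1
L=3*4+2=14  i=0*2+1=1

14,1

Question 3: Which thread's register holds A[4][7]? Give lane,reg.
r:4=>grp=4,rB=0  c:7=>tig=3,lo=1
L=4*4+3=19  i=0*2+1=1

19,1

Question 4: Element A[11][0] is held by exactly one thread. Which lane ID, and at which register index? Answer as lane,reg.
r=11⇒gr=3,Rb=1  c=0⇒th=0,odd=0
L=3*4+0=12  i=1*2+0=2

12,2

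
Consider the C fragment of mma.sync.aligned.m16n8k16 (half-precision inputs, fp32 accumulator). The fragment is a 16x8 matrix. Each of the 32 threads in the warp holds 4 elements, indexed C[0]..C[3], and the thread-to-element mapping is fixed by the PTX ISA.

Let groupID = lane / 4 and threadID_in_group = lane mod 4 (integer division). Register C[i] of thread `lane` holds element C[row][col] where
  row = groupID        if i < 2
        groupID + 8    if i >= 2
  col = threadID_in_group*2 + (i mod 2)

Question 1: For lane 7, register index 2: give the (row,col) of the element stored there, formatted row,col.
9,6

lane 7→7/4=1, 7 mod 4=3
i=2  r:1+8→9  c:2·3+0→6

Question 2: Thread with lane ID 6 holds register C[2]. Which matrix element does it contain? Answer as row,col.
lane 6: G=1 (6/4), T=2 (6%4)
i=2: r=1+8=9, c=2*2+0=4

9,4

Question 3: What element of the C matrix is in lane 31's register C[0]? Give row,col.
7,6

lane 31: gid=7 (31/4), tid=3 (31%4)
i=0: r=7+0=7, c=3*2+0=6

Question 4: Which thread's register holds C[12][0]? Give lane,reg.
r=12⇒gr=4,Rb=1  c=0⇒th=0,odd=0
L=4*4+0=16  i=1*2+0=2

16,2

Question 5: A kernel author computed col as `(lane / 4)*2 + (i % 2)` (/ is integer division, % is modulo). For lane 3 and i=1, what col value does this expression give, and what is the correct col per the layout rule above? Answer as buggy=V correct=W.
buggy=1 correct=7

`(lane / 4)*2 + (i % 2)`[3,1]→1
L=3→G=3>>2=0, T=3&3=3
[1]→row 0+0=0  col 3·2+1=7
col: 1 vs 7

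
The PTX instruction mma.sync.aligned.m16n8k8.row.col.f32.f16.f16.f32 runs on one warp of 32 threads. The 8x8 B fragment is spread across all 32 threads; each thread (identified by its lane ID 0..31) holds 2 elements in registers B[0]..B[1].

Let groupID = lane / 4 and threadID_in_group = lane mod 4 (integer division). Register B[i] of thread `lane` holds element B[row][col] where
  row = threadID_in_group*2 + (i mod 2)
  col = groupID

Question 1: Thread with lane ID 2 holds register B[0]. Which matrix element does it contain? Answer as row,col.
4,0

lane 2: G=0 (2/4), T=2 (2%4)
i=0: r=2*2+0=4, c=G=0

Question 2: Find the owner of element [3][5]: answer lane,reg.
21,1

c=5⇒gr=5  r=3⇒th=1,odd=1
L=5*4+1=21  i=1=1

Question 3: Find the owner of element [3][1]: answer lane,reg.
5,1

c=1⇒gr=1  r=3⇒th=1,odd=1
L=1*4+1=5  i=1=1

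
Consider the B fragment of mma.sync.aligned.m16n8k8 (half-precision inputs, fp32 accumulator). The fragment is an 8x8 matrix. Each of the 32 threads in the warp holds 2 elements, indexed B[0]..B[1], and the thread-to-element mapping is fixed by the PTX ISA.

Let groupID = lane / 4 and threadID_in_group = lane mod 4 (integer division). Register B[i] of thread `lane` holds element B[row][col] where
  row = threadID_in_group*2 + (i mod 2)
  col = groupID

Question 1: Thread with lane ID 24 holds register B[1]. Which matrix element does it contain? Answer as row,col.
1,6

24: gr=6,th=0
[1] (0*2+1,6) = (1,6)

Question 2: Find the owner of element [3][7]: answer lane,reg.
c=7→G=7  r=3→T=1,p=1
L=7*4+1=29  i=1=1

29,1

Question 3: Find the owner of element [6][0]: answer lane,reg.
3,0

c: 0->gid=0  r: 6->tid=3,i&1=0
L=0*4+3=3  i=0=0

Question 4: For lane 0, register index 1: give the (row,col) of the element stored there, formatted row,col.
1,0

lane 0->0/4=0, 0 mod 4=0
i=1  r:2·0+1->1  c:0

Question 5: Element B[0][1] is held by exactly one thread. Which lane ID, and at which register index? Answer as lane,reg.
c=1->g=1  r=0->t=0,b0=0
L=1*4+0=4  i=0=0

4,0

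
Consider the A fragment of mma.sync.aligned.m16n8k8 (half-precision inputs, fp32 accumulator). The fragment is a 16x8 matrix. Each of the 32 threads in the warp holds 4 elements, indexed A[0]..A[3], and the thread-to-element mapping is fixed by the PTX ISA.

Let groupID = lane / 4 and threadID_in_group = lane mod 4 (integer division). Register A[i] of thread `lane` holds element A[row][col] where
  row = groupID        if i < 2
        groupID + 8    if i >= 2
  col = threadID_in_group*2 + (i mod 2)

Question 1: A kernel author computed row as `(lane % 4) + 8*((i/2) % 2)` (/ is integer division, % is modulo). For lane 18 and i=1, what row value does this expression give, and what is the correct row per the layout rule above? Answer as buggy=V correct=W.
buggy=2 correct=4

`(lane % 4) + 8*((i/2) % 2)`[18,1]->2
lane 18: gid=4 (18/4), tid=2 (18%4)
i=1: r=4+0=4, c=2*2+1=5
row: 2 vs 4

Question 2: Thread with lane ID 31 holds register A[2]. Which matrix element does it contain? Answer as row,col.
15,6

L=31→G=31>>2=7, T=31&3=3
[2]→row 7+8=15  col 3·2+0=6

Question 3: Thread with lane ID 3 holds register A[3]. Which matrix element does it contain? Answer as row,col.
8,7

3: g=0,t=3
[3] (0+8,3*2+1) = (8,7)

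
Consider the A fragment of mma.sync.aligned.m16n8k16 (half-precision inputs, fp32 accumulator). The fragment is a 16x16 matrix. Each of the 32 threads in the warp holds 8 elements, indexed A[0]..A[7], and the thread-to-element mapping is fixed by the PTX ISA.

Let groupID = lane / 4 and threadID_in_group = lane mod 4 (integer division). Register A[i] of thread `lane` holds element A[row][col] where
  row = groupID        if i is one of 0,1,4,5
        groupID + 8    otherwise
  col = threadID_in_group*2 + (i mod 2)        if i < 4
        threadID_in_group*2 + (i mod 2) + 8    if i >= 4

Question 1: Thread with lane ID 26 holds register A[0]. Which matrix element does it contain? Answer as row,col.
26: gr=6,th=2
[0] (6+0,2*2+0+0) = (6,4)

6,4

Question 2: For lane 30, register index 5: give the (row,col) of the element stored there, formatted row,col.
lane 30: grp=7 (30/4), tig=2 (30%4)
i=5: r=7+0=7, c=2*2+1+8=13

7,13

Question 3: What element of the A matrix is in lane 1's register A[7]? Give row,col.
8,11

L=1=>grp=1>>2=0, tig=1&3=1
[7]=>row 0+8=8  col 1·2+1+8=11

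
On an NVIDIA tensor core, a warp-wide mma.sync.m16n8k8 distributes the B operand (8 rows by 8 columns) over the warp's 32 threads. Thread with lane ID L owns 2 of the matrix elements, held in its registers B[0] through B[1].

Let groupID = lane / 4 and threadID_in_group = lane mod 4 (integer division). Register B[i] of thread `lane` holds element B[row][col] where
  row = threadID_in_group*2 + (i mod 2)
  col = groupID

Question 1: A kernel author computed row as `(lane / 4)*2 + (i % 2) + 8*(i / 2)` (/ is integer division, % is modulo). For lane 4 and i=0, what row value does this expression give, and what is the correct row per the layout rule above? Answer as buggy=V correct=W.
buggy=2 correct=0

`(lane / 4)*2 + (i % 2) + 8*(i / 2)`[4,0]->2
L=4->gid=4>>2=1, tid=4&3=0
[0]->row 0·2+0=0  col gid=1
row: 2 vs 0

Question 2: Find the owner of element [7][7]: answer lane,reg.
c:7=>grp=7  r:7=>tig=3,lo=1
L=7*4+3=31  i=1=1

31,1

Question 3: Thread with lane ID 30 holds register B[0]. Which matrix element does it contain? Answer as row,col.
4,7

lane 30: grp=7 (30/4), tig=2 (30%4)
i=0: r=2*2+0=4, c=grp=7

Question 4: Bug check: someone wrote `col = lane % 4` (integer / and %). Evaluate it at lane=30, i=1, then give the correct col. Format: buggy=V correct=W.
buggy=2 correct=7

`lane % 4`[30,1]=>2
L=30=>grp=30>>2=7, tig=30&3=2
[1]=>row 2·2+1=5  col grp=7
col: 2 vs 7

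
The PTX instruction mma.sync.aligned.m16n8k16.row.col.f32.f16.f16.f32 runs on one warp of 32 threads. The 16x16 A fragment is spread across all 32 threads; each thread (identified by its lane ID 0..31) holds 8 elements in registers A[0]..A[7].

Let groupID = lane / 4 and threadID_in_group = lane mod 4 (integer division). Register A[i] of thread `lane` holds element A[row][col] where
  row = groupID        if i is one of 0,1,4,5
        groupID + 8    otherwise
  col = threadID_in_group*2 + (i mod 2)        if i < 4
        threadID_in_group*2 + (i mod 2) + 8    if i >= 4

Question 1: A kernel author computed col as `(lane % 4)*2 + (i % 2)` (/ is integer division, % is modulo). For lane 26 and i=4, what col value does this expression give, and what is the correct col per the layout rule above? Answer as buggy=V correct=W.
`(lane % 4)*2 + (i % 2)`[26,4]⇒4
lane 26⇒26/4=6, 26 mod 4=2
i=4  r:6+0⇒6  c:2·2+0+8⇒12
col: 4 vs 12

buggy=4 correct=12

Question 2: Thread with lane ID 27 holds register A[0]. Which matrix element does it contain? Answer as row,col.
lane 27: gr=6 (27/4), th=3 (27%4)
i=0: r=6+0=6, c=3*2+0+0=6

6,6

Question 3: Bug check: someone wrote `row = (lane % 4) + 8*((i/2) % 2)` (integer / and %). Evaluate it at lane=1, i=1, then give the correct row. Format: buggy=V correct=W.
buggy=1 correct=0

`(lane % 4) + 8*((i/2) % 2)`[1,1]⇒1
L=1⇒gr=1>>2=0, th=1&3=1
[1]⇒row 0+0=0  col 1·2+1+0=3
row: 1 vs 0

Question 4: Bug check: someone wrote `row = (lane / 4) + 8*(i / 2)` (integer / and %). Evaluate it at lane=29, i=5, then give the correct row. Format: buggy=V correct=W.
`(lane / 4) + 8*(i / 2)`[29,5]→23
29: G=7,T=1
[5] (7+0,1*2+1+8) = (7,11)
row: 23 vs 7

buggy=23 correct=7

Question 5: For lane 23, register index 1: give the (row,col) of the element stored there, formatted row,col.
23: g=5,t=3
[1] (5+0,3*2+1+0) = (5,7)

5,7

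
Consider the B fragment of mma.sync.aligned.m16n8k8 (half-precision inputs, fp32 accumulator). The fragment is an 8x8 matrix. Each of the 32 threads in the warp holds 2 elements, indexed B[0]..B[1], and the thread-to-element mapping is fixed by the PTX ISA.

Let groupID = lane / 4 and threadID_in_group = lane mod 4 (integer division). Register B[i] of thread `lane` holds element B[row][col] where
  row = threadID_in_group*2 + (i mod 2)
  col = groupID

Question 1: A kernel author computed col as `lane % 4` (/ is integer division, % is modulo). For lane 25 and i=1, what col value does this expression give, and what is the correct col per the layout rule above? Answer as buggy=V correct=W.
buggy=1 correct=6

`lane % 4`[25,1]⇒1
25: gr=6,th=1
[1] (1*2+1,6) = (3,6)
col: 1 vs 6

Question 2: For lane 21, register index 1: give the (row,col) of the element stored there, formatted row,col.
lane 21: g=5 (21/4), t=1 (21%4)
i=1: r=1*2+1=3, c=g=5

3,5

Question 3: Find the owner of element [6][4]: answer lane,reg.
19,0

c=4→G=4  r=6→T=3,p=0
L=4*4+3=19  i=0=0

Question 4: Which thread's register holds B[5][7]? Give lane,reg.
30,1

c=7→G=7  r=5→T=2,p=1
L=7*4+2=30  i=1=1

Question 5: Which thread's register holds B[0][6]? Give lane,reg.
24,0

c=6->g=6  r=0->t=0,b0=0
L=6*4+0=24  i=0=0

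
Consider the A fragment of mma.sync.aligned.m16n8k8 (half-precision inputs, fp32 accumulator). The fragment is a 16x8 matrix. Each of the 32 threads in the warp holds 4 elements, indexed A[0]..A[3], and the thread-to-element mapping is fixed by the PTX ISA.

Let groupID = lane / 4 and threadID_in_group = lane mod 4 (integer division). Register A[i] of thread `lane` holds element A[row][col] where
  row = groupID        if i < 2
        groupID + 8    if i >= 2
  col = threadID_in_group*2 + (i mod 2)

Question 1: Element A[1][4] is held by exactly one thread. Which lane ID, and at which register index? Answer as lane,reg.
r: 1->gid=1,r8=0  c: 4->tid=2,i&1=0
L=1*4+2=6  i=0*2+0=0

6,0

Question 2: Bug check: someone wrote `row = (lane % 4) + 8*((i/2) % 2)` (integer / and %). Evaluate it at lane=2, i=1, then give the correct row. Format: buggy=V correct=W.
`(lane % 4) + 8*((i/2) % 2)`[2,1]=>2
L=2=>grp=2>>2=0, tig=2&3=2
[1]=>row 0+0=0  col 2·2+1=5
row: 2 vs 0

buggy=2 correct=0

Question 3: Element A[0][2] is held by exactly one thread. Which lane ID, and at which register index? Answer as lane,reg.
1,0

r: 0->gid=0,r8=0  c: 2->tid=1,i&1=0
L=0*4+1=1  i=0*2+0=0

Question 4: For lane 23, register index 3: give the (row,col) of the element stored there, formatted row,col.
13,7

lane 23: g=5 (23/4), t=3 (23%4)
i=3: r=5+8=13, c=3*2+1=7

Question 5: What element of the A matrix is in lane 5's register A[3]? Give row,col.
lane 5: gr=1 (5/4), th=1 (5%4)
i=3: r=1+8=9, c=1*2+1=3

9,3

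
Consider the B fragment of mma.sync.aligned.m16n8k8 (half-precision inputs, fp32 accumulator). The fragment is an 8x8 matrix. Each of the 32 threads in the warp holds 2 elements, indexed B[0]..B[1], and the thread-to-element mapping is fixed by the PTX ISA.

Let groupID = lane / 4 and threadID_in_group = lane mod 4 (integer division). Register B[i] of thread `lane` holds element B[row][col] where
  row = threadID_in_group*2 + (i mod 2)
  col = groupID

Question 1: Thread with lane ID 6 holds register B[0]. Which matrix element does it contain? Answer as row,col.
4,1

lane 6: G=1 (6/4), T=2 (6%4)
i=0: r=2*2+0=4, c=G=1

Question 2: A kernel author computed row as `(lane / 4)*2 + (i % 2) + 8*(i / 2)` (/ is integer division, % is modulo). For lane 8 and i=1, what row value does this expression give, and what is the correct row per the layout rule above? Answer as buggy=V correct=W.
`(lane / 4)*2 + (i % 2) + 8*(i / 2)`[8,1]⇒5
lane 8⇒8/4=2, 8 mod 4=0
i=1  r:2·0+1⇒1  c:2
row: 5 vs 1

buggy=5 correct=1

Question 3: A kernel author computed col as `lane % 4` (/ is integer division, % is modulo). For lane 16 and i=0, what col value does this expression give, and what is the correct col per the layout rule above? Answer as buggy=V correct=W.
buggy=0 correct=4

`lane % 4`[16,0]->0
lane 16->16/4=4, 16 mod 4=0
i=0  r:2·0+0->0  c:4
col: 0 vs 4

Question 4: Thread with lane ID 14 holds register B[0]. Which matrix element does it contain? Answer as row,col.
lane 14->14/4=3, 14 mod 4=2
i=0  r:2·2+0->4  c:3

4,3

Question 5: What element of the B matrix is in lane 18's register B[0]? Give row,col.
lane 18⇒18/4=4, 18 mod 4=2
i=0  r:2·2+0⇒4  c:4

4,4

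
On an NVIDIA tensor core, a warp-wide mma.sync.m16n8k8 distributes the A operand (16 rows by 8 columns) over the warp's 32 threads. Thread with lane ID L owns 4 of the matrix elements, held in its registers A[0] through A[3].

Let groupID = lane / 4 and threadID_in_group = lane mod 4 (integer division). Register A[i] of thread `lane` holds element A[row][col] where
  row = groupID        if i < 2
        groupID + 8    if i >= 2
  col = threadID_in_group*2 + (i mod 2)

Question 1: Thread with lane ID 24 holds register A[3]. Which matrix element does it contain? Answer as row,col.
lane 24: gid=6 (24/4), tid=0 (24%4)
i=3: r=6+8=14, c=0*2+1=1

14,1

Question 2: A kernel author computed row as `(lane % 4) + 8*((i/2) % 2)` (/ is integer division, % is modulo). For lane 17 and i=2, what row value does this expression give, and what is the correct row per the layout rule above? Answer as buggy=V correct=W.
`(lane % 4) + 8*((i/2) % 2)`[17,2]=>9
17: grp=4,tig=1
[2] (4+8,1*2+0) = (12,2)
row: 9 vs 12

buggy=9 correct=12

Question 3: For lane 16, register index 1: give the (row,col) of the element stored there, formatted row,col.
L=16=>grp=16>>2=4, tig=16&3=0
[1]=>row 4+0=4  col 0·2+1=1

4,1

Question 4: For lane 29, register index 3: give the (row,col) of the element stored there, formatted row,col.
29: G=7,T=1
[3] (7+8,1*2+1) = (15,3)

15,3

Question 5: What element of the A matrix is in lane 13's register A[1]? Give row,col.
3,3

13: g=3,t=1
[1] (3+0,1*2+1) = (3,3)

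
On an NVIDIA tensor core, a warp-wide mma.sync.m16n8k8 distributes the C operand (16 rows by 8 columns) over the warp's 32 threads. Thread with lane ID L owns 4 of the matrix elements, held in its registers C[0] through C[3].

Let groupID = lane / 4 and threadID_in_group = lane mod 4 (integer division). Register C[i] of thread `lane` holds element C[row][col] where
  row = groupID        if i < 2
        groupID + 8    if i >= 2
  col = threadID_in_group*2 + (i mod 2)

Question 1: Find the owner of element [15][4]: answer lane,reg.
r=15->g=7,rb=1  c=4->t=2,b0=0
L=7*4+2=30  i=1*2+0=2

30,2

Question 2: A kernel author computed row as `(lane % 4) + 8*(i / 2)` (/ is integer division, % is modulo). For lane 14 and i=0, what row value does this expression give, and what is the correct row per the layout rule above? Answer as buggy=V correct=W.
`(lane % 4) + 8*(i / 2)`[14,0]->2
14: g=3,t=2
[0] (3+0,2*2+0) = (3,4)
row: 2 vs 3

buggy=2 correct=3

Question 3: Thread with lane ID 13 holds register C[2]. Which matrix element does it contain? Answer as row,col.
lane 13: gr=3 (13/4), th=1 (13%4)
i=2: r=3+8=11, c=1*2+0=2

11,2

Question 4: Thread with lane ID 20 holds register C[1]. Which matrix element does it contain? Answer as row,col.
L=20→G=20>>2=5, T=20&3=0
[1]→row 5+0=5  col 0·2+1=1

5,1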